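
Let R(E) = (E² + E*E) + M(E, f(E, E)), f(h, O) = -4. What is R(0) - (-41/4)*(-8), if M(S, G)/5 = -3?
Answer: -97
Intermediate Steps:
M(S, G) = -15 (M(S, G) = 5*(-3) = -15)
R(E) = -15 + 2*E² (R(E) = (E² + E*E) - 15 = (E² + E²) - 15 = 2*E² - 15 = -15 + 2*E²)
R(0) - (-41/4)*(-8) = (-15 + 2*0²) - (-41/4)*(-8) = (-15 + 2*0) - (-41*¼)*(-8) = (-15 + 0) - (-41)*(-8)/4 = -15 - 1*82 = -15 - 82 = -97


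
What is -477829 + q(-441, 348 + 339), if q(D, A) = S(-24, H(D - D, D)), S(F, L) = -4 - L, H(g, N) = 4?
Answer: -477837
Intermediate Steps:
q(D, A) = -8 (q(D, A) = -4 - 1*4 = -4 - 4 = -8)
-477829 + q(-441, 348 + 339) = -477829 - 8 = -477837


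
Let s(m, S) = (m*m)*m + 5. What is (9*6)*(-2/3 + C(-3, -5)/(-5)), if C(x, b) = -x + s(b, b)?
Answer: 6138/5 ≈ 1227.6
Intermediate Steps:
s(m, S) = 5 + m³ (s(m, S) = m²*m + 5 = m³ + 5 = 5 + m³)
C(x, b) = 5 + b³ - x (C(x, b) = -x + (5 + b³) = 5 + b³ - x)
(9*6)*(-2/3 + C(-3, -5)/(-5)) = (9*6)*(-2/3 + (5 + (-5)³ - 1*(-3))/(-5)) = 54*(-2*⅓ + (5 - 125 + 3)*(-⅕)) = 54*(-⅔ - 117*(-⅕)) = 54*(-⅔ + 117/5) = 54*(341/15) = 6138/5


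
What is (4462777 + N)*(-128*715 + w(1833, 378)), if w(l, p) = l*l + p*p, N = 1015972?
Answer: 18689398962497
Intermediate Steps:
w(l, p) = l² + p²
(4462777 + N)*(-128*715 + w(1833, 378)) = (4462777 + 1015972)*(-128*715 + (1833² + 378²)) = 5478749*(-91520 + (3359889 + 142884)) = 5478749*(-91520 + 3502773) = 5478749*3411253 = 18689398962497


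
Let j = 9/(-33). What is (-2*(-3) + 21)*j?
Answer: -81/11 ≈ -7.3636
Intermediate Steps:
j = -3/11 (j = 9*(-1/33) = -3/11 ≈ -0.27273)
(-2*(-3) + 21)*j = (-2*(-3) + 21)*(-3/11) = (6 + 21)*(-3/11) = 27*(-3/11) = -81/11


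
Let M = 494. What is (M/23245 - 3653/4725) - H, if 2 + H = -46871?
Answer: 1029620410358/21966525 ≈ 46872.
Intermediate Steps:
H = -46873 (H = -2 - 46871 = -46873)
(M/23245 - 3653/4725) - H = (494/23245 - 3653/4725) - 1*(-46873) = (494*(1/23245) - 3653*1/4725) + 46873 = (494/23245 - 3653/4725) + 46873 = -16515967/21966525 + 46873 = 1029620410358/21966525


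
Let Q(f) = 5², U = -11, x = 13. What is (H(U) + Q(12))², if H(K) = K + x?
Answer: 729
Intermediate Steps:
Q(f) = 25
H(K) = 13 + K (H(K) = K + 13 = 13 + K)
(H(U) + Q(12))² = ((13 - 11) + 25)² = (2 + 25)² = 27² = 729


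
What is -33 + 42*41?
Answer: 1689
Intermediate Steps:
-33 + 42*41 = -33 + 1722 = 1689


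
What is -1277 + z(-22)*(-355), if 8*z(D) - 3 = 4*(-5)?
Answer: -4181/8 ≈ -522.63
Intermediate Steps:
z(D) = -17/8 (z(D) = 3/8 + (4*(-5))/8 = 3/8 + (1/8)*(-20) = 3/8 - 5/2 = -17/8)
-1277 + z(-22)*(-355) = -1277 - 17/8*(-355) = -1277 + 6035/8 = -4181/8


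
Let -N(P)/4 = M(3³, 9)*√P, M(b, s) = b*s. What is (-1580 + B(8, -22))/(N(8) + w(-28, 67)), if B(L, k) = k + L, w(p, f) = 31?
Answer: 49414/7557311 + 3098736*√2/7557311 ≈ 0.58641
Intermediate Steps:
B(L, k) = L + k
N(P) = -972*√P (N(P) = -4*3³*9*√P = -4*27*9*√P = -972*√P)
(-1580 + B(8, -22))/(N(8) + w(-28, 67)) = (-1580 + (8 - 22))/(-1944*√2 + 31) = (-1580 - 14)/(-1944*√2 + 31) = -1594/(-1944*√2 + 31) = -1594/(31 - 1944*√2)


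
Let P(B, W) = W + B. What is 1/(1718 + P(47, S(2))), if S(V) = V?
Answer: 1/1767 ≈ 0.00056593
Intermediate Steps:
P(B, W) = B + W
1/(1718 + P(47, S(2))) = 1/(1718 + (47 + 2)) = 1/(1718 + 49) = 1/1767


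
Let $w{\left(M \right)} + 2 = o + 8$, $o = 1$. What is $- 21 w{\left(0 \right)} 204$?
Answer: $-29988$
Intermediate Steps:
$w{\left(M \right)} = 7$ ($w{\left(M \right)} = -2 + \left(1 + 8\right) = -2 + 9 = 7$)
$- 21 w{\left(0 \right)} 204 = \left(-21\right) 7 \cdot 204 = \left(-147\right) 204 = -29988$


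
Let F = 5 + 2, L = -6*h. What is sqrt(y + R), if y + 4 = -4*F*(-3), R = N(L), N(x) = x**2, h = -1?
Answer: 2*sqrt(29) ≈ 10.770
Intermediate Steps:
L = 6 (L = -6*(-1) = 6)
F = 7
R = 36 (R = 6**2 = 36)
y = 80 (y = -4 - 4*7*(-3) = -4 - 28*(-3) = -4 + 84 = 80)
sqrt(y + R) = sqrt(80 + 36) = sqrt(116) = 2*sqrt(29)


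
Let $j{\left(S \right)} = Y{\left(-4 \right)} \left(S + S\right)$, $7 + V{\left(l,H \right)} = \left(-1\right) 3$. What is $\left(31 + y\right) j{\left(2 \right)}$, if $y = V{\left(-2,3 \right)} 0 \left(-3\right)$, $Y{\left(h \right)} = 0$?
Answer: $0$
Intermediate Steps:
$V{\left(l,H \right)} = -10$ ($V{\left(l,H \right)} = -7 - 3 = -10$)
$j{\left(S \right)} = 0$ ($j{\left(S \right)} = 0 \left(S + S\right) = 0 \cdot 2 S = 0$)
$y = 0$ ($y = \left(-10\right) 0 \left(-3\right) = 0 \left(-3\right) = 0$)
$\left(31 + y\right) j{\left(2 \right)} = \left(31 + 0\right) 0 = 31 \cdot 0 = 0$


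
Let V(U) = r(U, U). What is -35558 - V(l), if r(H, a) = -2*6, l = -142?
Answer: -35546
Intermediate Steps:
r(H, a) = -12
V(U) = -12
-35558 - V(l) = -35558 - 1*(-12) = -35558 + 12 = -35546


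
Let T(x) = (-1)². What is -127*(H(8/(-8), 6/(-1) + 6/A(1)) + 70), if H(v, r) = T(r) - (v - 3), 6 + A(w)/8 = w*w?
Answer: -9525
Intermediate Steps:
A(w) = -48 + 8*w² (A(w) = -48 + 8*(w*w) = -48 + 8*w²)
T(x) = 1
H(v, r) = 4 - v (H(v, r) = 1 - (v - 3) = 1 - (-3 + v) = 1 + (3 - v) = 4 - v)
-127*(H(8/(-8), 6/(-1) + 6/A(1)) + 70) = -127*((4 - 8/(-8)) + 70) = -127*((4 - 8*(-1)/8) + 70) = -127*((4 - 1*(-1)) + 70) = -127*((4 + 1) + 70) = -127*(5 + 70) = -127*75 = -9525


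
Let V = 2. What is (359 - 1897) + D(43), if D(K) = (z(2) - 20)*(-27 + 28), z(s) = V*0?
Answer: -1558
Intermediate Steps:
z(s) = 0 (z(s) = 2*0 = 0)
D(K) = -20 (D(K) = (0 - 20)*(-27 + 28) = -20*1 = -20)
(359 - 1897) + D(43) = (359 - 1897) - 20 = -1538 - 20 = -1558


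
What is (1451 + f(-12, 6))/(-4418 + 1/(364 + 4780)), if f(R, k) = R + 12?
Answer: -7463944/22726191 ≈ -0.32843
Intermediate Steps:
f(R, k) = 12 + R
(1451 + f(-12, 6))/(-4418 + 1/(364 + 4780)) = (1451 + (12 - 12))/(-4418 + 1/(364 + 4780)) = (1451 + 0)/(-4418 + 1/5144) = 1451/(-4418 + 1/5144) = 1451/(-22726191/5144) = 1451*(-5144/22726191) = -7463944/22726191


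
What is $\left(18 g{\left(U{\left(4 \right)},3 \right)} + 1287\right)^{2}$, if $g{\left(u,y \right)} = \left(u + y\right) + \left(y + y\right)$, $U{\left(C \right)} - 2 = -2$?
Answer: $2099601$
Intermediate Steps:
$U{\left(C \right)} = 0$ ($U{\left(C \right)} = 2 - 2 = 0$)
$g{\left(u,y \right)} = u + 3 y$ ($g{\left(u,y \right)} = \left(u + y\right) + 2 y = u + 3 y$)
$\left(18 g{\left(U{\left(4 \right)},3 \right)} + 1287\right)^{2} = \left(18 \left(0 + 3 \cdot 3\right) + 1287\right)^{2} = \left(18 \left(0 + 9\right) + 1287\right)^{2} = \left(18 \cdot 9 + 1287\right)^{2} = \left(162 + 1287\right)^{2} = 1449^{2} = 2099601$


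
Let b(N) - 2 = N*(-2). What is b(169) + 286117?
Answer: 285781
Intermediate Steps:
b(N) = 2 - 2*N (b(N) = 2 + N*(-2) = 2 - 2*N)
b(169) + 286117 = (2 - 2*169) + 286117 = (2 - 338) + 286117 = -336 + 286117 = 285781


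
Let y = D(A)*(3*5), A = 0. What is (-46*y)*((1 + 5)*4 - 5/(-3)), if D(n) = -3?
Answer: 53130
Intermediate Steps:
y = -45 (y = -9*5 = -3*15 = -45)
(-46*y)*((1 + 5)*4 - 5/(-3)) = (-46*(-45))*((1 + 5)*4 - 5/(-3)) = 2070*(6*4 - 5*(-⅓)) = 2070*(24 + 5/3) = 2070*(77/3) = 53130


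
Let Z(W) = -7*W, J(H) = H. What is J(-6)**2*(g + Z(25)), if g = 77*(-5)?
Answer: -20160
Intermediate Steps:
g = -385
J(-6)**2*(g + Z(25)) = (-6)**2*(-385 - 7*25) = 36*(-385 - 175) = 36*(-560) = -20160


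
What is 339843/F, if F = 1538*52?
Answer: 339843/79976 ≈ 4.2493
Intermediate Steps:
F = 79976
339843/F = 339843/79976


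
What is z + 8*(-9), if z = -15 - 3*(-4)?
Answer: -75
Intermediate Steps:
z = -3 (z = -15 - 1*(-12) = -15 + 12 = -3)
z + 8*(-9) = -3 + 8*(-9) = -3 - 72 = -75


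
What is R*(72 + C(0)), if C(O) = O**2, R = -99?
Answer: -7128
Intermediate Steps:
R*(72 + C(0)) = -99*(72 + 0**2) = -99*(72 + 0) = -99*72 = -7128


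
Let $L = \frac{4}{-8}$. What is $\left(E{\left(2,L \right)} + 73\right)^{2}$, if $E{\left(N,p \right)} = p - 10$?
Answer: $\frac{15625}{4} \approx 3906.3$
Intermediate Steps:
$L = - \frac{1}{2}$ ($L = 4 \left(- \frac{1}{8}\right) = - \frac{1}{2} \approx -0.5$)
$E{\left(N,p \right)} = -10 + p$
$\left(E{\left(2,L \right)} + 73\right)^{2} = \left(\left(-10 - \frac{1}{2}\right) + 73\right)^{2} = \left(- \frac{21}{2} + 73\right)^{2} = \left(\frac{125}{2}\right)^{2} = \frac{15625}{4}$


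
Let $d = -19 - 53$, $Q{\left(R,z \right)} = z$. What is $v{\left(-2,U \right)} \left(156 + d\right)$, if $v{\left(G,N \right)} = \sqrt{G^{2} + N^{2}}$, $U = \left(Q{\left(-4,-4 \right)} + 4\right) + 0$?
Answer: $168$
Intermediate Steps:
$d = -72$ ($d = -19 - 53 = -72$)
$U = 0$ ($U = \left(-4 + 4\right) + 0 = 0 + 0 = 0$)
$v{\left(-2,U \right)} \left(156 + d\right) = \sqrt{\left(-2\right)^{2} + 0^{2}} \left(156 - 72\right) = \sqrt{4 + 0} \cdot 84 = \sqrt{4} \cdot 84 = 2 \cdot 84 = 168$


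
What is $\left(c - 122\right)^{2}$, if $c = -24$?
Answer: $21316$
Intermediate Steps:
$\left(c - 122\right)^{2} = \left(-24 - 122\right)^{2} = \left(-146\right)^{2} = 21316$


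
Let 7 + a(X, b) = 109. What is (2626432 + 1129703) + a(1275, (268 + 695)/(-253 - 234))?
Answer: 3756237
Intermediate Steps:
a(X, b) = 102 (a(X, b) = -7 + 109 = 102)
(2626432 + 1129703) + a(1275, (268 + 695)/(-253 - 234)) = (2626432 + 1129703) + 102 = 3756135 + 102 = 3756237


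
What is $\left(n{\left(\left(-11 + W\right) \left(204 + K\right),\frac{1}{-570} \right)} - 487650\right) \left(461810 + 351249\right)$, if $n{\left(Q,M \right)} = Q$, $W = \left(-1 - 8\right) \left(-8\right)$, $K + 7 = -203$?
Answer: $-396785800944$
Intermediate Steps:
$K = -210$ ($K = -7 - 203 = -210$)
$W = 72$ ($W = \left(-9\right) \left(-8\right) = 72$)
$\left(n{\left(\left(-11 + W\right) \left(204 + K\right),\frac{1}{-570} \right)} - 487650\right) \left(461810 + 351249\right) = \left(\left(-11 + 72\right) \left(204 - 210\right) - 487650\right) \left(461810 + 351249\right) = \left(61 \left(-6\right) - 487650\right) 813059 = \left(-366 - 487650\right) 813059 = \left(-488016\right) 813059 = -396785800944$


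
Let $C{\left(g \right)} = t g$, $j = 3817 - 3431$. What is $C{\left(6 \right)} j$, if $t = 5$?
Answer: $11580$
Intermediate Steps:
$j = 386$ ($j = 3817 - 3431 = 386$)
$C{\left(g \right)} = 5 g$
$C{\left(6 \right)} j = 5 \cdot 6 \cdot 386 = 30 \cdot 386 = 11580$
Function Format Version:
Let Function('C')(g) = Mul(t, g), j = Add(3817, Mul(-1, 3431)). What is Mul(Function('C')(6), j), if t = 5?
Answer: 11580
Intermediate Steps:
j = 386 (j = Add(3817, -3431) = 386)
Function('C')(g) = Mul(5, g)
Mul(Function('C')(6), j) = Mul(Mul(5, 6), 386) = Mul(30, 386) = 11580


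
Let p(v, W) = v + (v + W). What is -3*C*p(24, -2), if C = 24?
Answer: -3312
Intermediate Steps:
p(v, W) = W + 2*v (p(v, W) = v + (W + v) = W + 2*v)
-3*C*p(24, -2) = -72*(-2 + 2*24) = -72*(-2 + 48) = -72*46 = -3*1104 = -3312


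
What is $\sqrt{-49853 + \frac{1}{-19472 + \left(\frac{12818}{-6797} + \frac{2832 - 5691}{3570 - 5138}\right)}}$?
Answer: $\frac{i \sqrt{43817317265568469050012045}}{29646760359} \approx 223.28 i$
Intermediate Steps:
$\sqrt{-49853 + \frac{1}{-19472 + \left(\frac{12818}{-6797} + \frac{2832 - 5691}{3570 - 5138}\right)}} = \sqrt{-49853 + \frac{1}{-19472 - \left(\frac{12818}{6797} + \frac{2859}{3570 - 5138}\right)}} = \sqrt{-49853 + \frac{1}{-19472 - \left(\frac{12818}{6797} + \frac{2859}{-1568}\right)}} = \sqrt{-49853 + \frac{1}{-19472 - \frac{95143}{1522528}}} = \sqrt{-49853 + \frac{1}{- \frac{29646760359}{1522528}}} = \sqrt{-49853 - \frac{1522528}{29646760359}} = \sqrt{- \frac{1477979945699755}{29646760359}} = \frac{i \sqrt{43817317265568469050012045}}{29646760359}$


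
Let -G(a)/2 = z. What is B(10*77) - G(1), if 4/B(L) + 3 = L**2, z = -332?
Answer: -393683604/592897 ≈ -664.00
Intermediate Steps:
G(a) = 664 (G(a) = -2*(-332) = 664)
B(L) = 4/(-3 + L**2)
B(10*77) - G(1) = 4/(-3 + (10*77)**2) - 1*664 = 4/(-3 + 770**2) - 664 = 4/(-3 + 592900) - 664 = 4/592897 - 664 = -393683604/592897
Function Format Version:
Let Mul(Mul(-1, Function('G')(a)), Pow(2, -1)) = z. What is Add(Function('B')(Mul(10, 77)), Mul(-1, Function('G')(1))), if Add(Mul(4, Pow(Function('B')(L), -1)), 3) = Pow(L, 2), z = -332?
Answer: Rational(-393683604, 592897) ≈ -664.00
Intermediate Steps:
Function('G')(a) = 664 (Function('G')(a) = Mul(-2, -332) = 664)
Function('B')(L) = Mul(4, Pow(Add(-3, Pow(L, 2)), -1))
Add(Function('B')(Mul(10, 77)), Mul(-1, Function('G')(1))) = Add(Mul(4, Pow(Add(-3, Pow(Mul(10, 77), 2)), -1)), Mul(-1, 664)) = Add(Mul(4, Pow(Add(-3, Pow(770, 2)), -1)), -664) = Add(Mul(4, Pow(Add(-3, 592900), -1)), -664) = Add(Mul(4, Pow(592897, -1)), -664) = Add(Mul(4, Rational(1, 592897)), -664) = Add(Rational(4, 592897), -664) = Rational(-393683604, 592897)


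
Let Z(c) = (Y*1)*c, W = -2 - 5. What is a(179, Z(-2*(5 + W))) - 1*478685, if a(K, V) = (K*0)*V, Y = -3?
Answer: -478685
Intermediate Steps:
W = -7
Z(c) = -3*c (Z(c) = (-3*1)*c = -3*c)
a(K, V) = 0 (a(K, V) = 0*V = 0)
a(179, Z(-2*(5 + W))) - 1*478685 = 0 - 1*478685 = 0 - 478685 = -478685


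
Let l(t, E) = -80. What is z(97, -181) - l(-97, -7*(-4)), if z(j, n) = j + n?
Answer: -4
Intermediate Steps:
z(97, -181) - l(-97, -7*(-4)) = (97 - 181) - 1*(-80) = -84 + 80 = -4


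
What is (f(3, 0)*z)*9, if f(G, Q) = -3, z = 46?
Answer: -1242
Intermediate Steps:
(f(3, 0)*z)*9 = -3*46*9 = -138*9 = -1242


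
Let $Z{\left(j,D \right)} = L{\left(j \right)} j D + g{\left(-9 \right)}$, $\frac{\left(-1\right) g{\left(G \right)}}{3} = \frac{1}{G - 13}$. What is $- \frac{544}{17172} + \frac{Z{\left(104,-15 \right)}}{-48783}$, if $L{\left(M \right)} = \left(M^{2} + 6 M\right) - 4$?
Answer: $\frac{561595259915}{1535786406} \approx 365.67$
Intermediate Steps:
$L{\left(M \right)} = -4 + M^{2} + 6 M$
$g{\left(G \right)} = - \frac{3}{-13 + G}$ ($g{\left(G \right)} = - \frac{3}{G - 13} = - \frac{3}{-13 + G}$)
$Z{\left(j,D \right)} = \frac{3}{22} + D j \left(-4 + j^{2} + 6 j\right)$ ($Z{\left(j,D \right)} = \left(-4 + j^{2} + 6 j\right) j D - \frac{3}{-13 - 9} = j \left(-4 + j^{2} + 6 j\right) D - \frac{3}{-22} = D j \left(-4 + j^{2} + 6 j\right) - - \frac{3}{22} = D j \left(-4 + j^{2} + 6 j\right) + \frac{3}{22} = \frac{3}{22} + D j \left(-4 + j^{2} + 6 j\right)$)
$- \frac{544}{17172} + \frac{Z{\left(104,-15 \right)}}{-48783} = - \frac{544}{17172} + \frac{\frac{3}{22} - 1560 \left(-4 + 104^{2} + 6 \cdot 104\right)}{-48783} = \left(-544\right) \frac{1}{17172} + \left(\frac{3}{22} - 1560 \left(-4 + 10816 + 624\right)\right) \left(- \frac{1}{48783}\right) = - \frac{136}{4293} + \left(\frac{3}{22} - 1560 \cdot 11436\right) \left(- \frac{1}{48783}\right) = - \frac{136}{4293} + \left(\frac{3}{22} - 17840160\right) \left(- \frac{1}{48783}\right) = - \frac{136}{4293} - - \frac{130827839}{357742} = - \frac{136}{4293} + \frac{130827839}{357742} = \frac{561595259915}{1535786406}$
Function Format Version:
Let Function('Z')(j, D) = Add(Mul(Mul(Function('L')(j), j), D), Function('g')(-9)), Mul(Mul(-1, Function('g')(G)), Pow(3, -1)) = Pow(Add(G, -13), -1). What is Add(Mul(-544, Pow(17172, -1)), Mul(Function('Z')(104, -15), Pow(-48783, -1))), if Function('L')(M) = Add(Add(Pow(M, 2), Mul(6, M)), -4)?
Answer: Rational(561595259915, 1535786406) ≈ 365.67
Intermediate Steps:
Function('L')(M) = Add(-4, Pow(M, 2), Mul(6, M))
Function('g')(G) = Mul(-3, Pow(Add(-13, G), -1)) (Function('g')(G) = Mul(-3, Pow(Add(G, -13), -1)) = Mul(-3, Pow(Add(-13, G), -1)))
Function('Z')(j, D) = Add(Rational(3, 22), Mul(D, j, Add(-4, Pow(j, 2), Mul(6, j)))) (Function('Z')(j, D) = Add(Mul(Mul(Add(-4, Pow(j, 2), Mul(6, j)), j), D), Mul(-3, Pow(Add(-13, -9), -1))) = Add(Mul(Mul(j, Add(-4, Pow(j, 2), Mul(6, j))), D), Mul(-3, Pow(-22, -1))) = Add(Mul(D, j, Add(-4, Pow(j, 2), Mul(6, j))), Mul(-3, Rational(-1, 22))) = Add(Mul(D, j, Add(-4, Pow(j, 2), Mul(6, j))), Rational(3, 22)) = Add(Rational(3, 22), Mul(D, j, Add(-4, Pow(j, 2), Mul(6, j)))))
Add(Mul(-544, Pow(17172, -1)), Mul(Function('Z')(104, -15), Pow(-48783, -1))) = Add(Mul(-544, Pow(17172, -1)), Mul(Add(Rational(3, 22), Mul(-15, 104, Add(-4, Pow(104, 2), Mul(6, 104)))), Pow(-48783, -1))) = Add(Mul(-544, Rational(1, 17172)), Mul(Add(Rational(3, 22), Mul(-15, 104, Add(-4, 10816, 624))), Rational(-1, 48783))) = Add(Rational(-136, 4293), Mul(Add(Rational(3, 22), Mul(-15, 104, 11436)), Rational(-1, 48783))) = Add(Rational(-136, 4293), Mul(Add(Rational(3, 22), -17840160), Rational(-1, 48783))) = Add(Rational(-136, 4293), Mul(Rational(-392483517, 22), Rational(-1, 48783))) = Add(Rational(-136, 4293), Rational(130827839, 357742)) = Rational(561595259915, 1535786406)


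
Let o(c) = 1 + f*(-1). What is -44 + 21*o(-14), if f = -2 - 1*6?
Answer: 145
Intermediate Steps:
f = -8 (f = -2 - 6 = -8)
o(c) = 9 (o(c) = 1 - 8*(-1) = 1 + 8 = 9)
-44 + 21*o(-14) = -44 + 21*9 = -44 + 189 = 145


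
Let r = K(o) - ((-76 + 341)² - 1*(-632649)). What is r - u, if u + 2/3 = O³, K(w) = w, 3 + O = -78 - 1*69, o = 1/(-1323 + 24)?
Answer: 3471092539/1299 ≈ 2.6721e+6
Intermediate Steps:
o = -1/1299 (o = 1/(-1299) = -1/1299 ≈ -0.00076982)
O = -150 (O = -3 + (-78 - 1*69) = -3 + (-78 - 69) = -3 - 147 = -150)
u = -10125002/3 (u = -⅔ + (-150)³ = -⅔ - 3375000 = -10125002/3 ≈ -3.3750e+6)
r = -913033327/1299 (r = -1/1299 - ((-76 + 341)² - 1*(-632649)) = -1/1299 - (265² + 632649) = -1/1299 - (70225 + 632649) = -1/1299 - 1*702874 = -1/1299 - 702874 = -913033327/1299 ≈ -7.0287e+5)
r - u = -913033327/1299 - 1*(-10125002/3) = -913033327/1299 + 10125002/3 = 3471092539/1299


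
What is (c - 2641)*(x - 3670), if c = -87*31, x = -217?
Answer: 20748806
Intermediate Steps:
c = -2697
(c - 2641)*(x - 3670) = (-2697 - 2641)*(-217 - 3670) = -5338*(-3887) = 20748806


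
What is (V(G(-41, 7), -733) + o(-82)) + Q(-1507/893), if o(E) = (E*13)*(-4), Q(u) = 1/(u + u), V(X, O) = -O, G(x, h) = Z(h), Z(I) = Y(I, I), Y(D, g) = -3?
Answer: 15060065/3014 ≈ 4996.7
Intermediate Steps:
Z(I) = -3
G(x, h) = -3
Q(u) = 1/(2*u)
o(E) = -52*E (o(E) = (13*E)*(-4) = -52*E)
(V(G(-41, 7), -733) + o(-82)) + Q(-1507/893) = (-1*(-733) - 52*(-82)) + 1/(2*((-1507/893))) = (733 + 4264) + 1/(2*((-1507*1/893))) = 4997 + 1/(2*(-1507/893)) = 4997 + (½)*(-893/1507) = 4997 - 893/3014 = 15060065/3014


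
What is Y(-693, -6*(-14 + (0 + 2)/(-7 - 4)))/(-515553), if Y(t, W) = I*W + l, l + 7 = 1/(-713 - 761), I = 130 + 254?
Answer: -48152497/759925122 ≈ -0.063365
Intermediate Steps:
I = 384
l = -10319/1474 (l = -7 + 1/(-713 - 761) = -7 + 1/(-1474) = -7 - 1/1474 = -10319/1474 ≈ -7.0007)
Y(t, W) = -10319/1474 + 384*W (Y(t, W) = 384*W - 10319/1474 = -10319/1474 + 384*W)
Y(-693, -6*(-14 + (0 + 2)/(-7 - 4)))/(-515553) = (-10319/1474 + 384*(-6*(-14 + (0 + 2)/(-7 - 4))))/(-515553) = (-10319/1474 + 384*(-6*(-14 + 2/(-11))))*(-1/515553) = (-10319/1474 + 384*(-6*(-14 + 2*(-1/11))))*(-1/515553) = (-10319/1474 + 384*(-6*(-14 - 2/11)))*(-1/515553) = (-10319/1474 + 384*(-6*(-156/11)))*(-1/515553) = (-10319/1474 + 384*(936/11))*(-1/515553) = (-10319/1474 + 359424/11)*(-1/515553) = (48152497/1474)*(-1/515553) = -48152497/759925122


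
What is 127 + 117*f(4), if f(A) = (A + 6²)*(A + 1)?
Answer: 23527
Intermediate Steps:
f(A) = (1 + A)*(36 + A) (f(A) = (A + 36)*(1 + A) = (36 + A)*(1 + A) = (1 + A)*(36 + A))
127 + 117*f(4) = 127 + 117*(36 + 4² + 37*4) = 127 + 117*(36 + 16 + 148) = 127 + 117*200 = 127 + 23400 = 23527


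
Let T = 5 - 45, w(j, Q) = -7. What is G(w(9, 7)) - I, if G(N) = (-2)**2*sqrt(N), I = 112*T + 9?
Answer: 4471 + 4*I*sqrt(7) ≈ 4471.0 + 10.583*I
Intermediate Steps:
T = -40
I = -4471 (I = 112*(-40) + 9 = -4480 + 9 = -4471)
G(N) = 4*sqrt(N)
G(w(9, 7)) - I = 4*sqrt(-7) - 1*(-4471) = 4*(I*sqrt(7)) + 4471 = 4*I*sqrt(7) + 4471 = 4471 + 4*I*sqrt(7)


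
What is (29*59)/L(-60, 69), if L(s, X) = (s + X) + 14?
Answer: 1711/23 ≈ 74.391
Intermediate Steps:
L(s, X) = 14 + X + s (L(s, X) = (X + s) + 14 = 14 + X + s)
(29*59)/L(-60, 69) = (29*59)/(14 + 69 - 60) = 1711/23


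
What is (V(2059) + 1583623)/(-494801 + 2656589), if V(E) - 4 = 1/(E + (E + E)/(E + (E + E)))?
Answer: 2446307809/3339422013 ≈ 0.73255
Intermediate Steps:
V(E) = 4 + 1/(⅔ + E) (V(E) = 4 + 1/(E + (E + E)/(E + (E + E))) = 4 + 1/(E + (2*E)/(E + 2*E)) = 4 + 1/(E + (2*E)/((3*E))) = 4 + 1/(E + (2*E)*(1/(3*E))) = 4 + 1/(E + ⅔) = 4 + 1/(⅔ + E))
(V(2059) + 1583623)/(-494801 + 2656589) = ((11 + 12*2059)/(2 + 3*2059) + 1583623)/(-494801 + 2656589) = ((11 + 24708)/(2 + 6177) + 1583623)/2161788 = (24719/6179 + 1583623)*(1/2161788) = (9785231236/6179)*(1/2161788) = 2446307809/3339422013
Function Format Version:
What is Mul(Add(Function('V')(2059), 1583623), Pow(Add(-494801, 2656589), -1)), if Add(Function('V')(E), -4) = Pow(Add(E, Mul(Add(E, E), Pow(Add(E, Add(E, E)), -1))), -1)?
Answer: Rational(2446307809, 3339422013) ≈ 0.73255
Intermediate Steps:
Function('V')(E) = Add(4, Pow(Add(Rational(2, 3), E), -1)) (Function('V')(E) = Add(4, Pow(Add(E, Mul(Add(E, E), Pow(Add(E, Add(E, E)), -1))), -1)) = Add(4, Pow(Add(E, Mul(Mul(2, E), Pow(Add(E, Mul(2, E)), -1))), -1)) = Add(4, Pow(Add(E, Mul(Mul(2, E), Pow(Mul(3, E), -1))), -1)) = Add(4, Pow(Add(E, Mul(Mul(2, E), Mul(Rational(1, 3), Pow(E, -1)))), -1)) = Add(4, Pow(Add(E, Rational(2, 3)), -1)) = Add(4, Pow(Add(Rational(2, 3), E), -1)))
Mul(Add(Function('V')(2059), 1583623), Pow(Add(-494801, 2656589), -1)) = Mul(Add(Mul(Pow(Add(2, Mul(3, 2059)), -1), Add(11, Mul(12, 2059))), 1583623), Pow(Add(-494801, 2656589), -1)) = Mul(Add(Mul(Pow(Add(2, 6177), -1), Add(11, 24708)), 1583623), Pow(2161788, -1)) = Mul(Add(Mul(Pow(6179, -1), 24719), 1583623), Rational(1, 2161788)) = Mul(Add(Mul(Rational(1, 6179), 24719), 1583623), Rational(1, 2161788)) = Mul(Add(Rational(24719, 6179), 1583623), Rational(1, 2161788)) = Mul(Rational(9785231236, 6179), Rational(1, 2161788)) = Rational(2446307809, 3339422013)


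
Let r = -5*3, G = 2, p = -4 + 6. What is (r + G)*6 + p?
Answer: -76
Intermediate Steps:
p = 2
r = -15
(r + G)*6 + p = (-15 + 2)*6 + 2 = -13*6 + 2 = -78 + 2 = -76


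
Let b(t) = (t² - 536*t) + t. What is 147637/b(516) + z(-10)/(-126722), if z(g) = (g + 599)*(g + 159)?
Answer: -9784632379/621191244 ≈ -15.751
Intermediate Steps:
z(g) = (159 + g)*(599 + g) (z(g) = (599 + g)*(159 + g) = (159 + g)*(599 + g))
b(t) = t² - 535*t
147637/b(516) + z(-10)/(-126722) = 147637/((516*(-535 + 516))) + (95241 + (-10)² + 758*(-10))/(-126722) = 147637/((516*(-19))) + (95241 + 100 - 7580)*(-1/126722) = 147637/(-9804) + 87761*(-1/126722) = 147637*(-1/9804) - 87761/126722 = -147637/9804 - 87761/126722 = -9784632379/621191244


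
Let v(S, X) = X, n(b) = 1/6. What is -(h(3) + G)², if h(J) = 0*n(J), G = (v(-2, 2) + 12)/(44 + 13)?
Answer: -196/3249 ≈ -0.060326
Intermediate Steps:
n(b) = ⅙
G = 14/57 (G = (2 + 12)/(44 + 13) = 14/57 ≈ 0.24561)
h(J) = 0 (h(J) = 0*(⅙) = 0)
-(h(3) + G)² = -(0 + 14/57)² = -(14/57)² = -1*196/3249 = -196/3249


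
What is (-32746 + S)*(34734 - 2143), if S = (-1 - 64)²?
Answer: -929527911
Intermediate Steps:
S = 4225 (S = (-65)² = 4225)
(-32746 + S)*(34734 - 2143) = (-32746 + 4225)*(34734 - 2143) = -28521*32591 = -929527911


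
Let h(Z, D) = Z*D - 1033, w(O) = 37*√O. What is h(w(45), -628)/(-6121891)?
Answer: 1033/6121891 + 69708*√5/6121891 ≈ 0.025630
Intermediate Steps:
h(Z, D) = -1033 + D*Z (h(Z, D) = D*Z - 1033 = -1033 + D*Z)
h(w(45), -628)/(-6121891) = (-1033 - 23236*√45)/(-6121891) = (-1033 - 23236*3*√5)*(-1/6121891) = (-1033 - 69708*√5)*(-1/6121891) = 1033/6121891 + 69708*√5/6121891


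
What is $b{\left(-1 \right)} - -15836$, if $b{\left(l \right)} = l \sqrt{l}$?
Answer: $15836 - i \approx 15836.0 - 1.0 i$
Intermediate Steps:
$b{\left(l \right)} = l^{\frac{3}{2}}$
$b{\left(-1 \right)} - -15836 = \left(-1\right)^{\frac{3}{2}} - -15836 = - i + 15836 = 15836 - i$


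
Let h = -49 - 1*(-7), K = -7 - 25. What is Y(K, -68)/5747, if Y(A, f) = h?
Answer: -6/821 ≈ -0.0073082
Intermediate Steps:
K = -32
h = -42 (h = -49 + 7 = -42)
Y(A, f) = -42
Y(K, -68)/5747 = -42/5747 = -42*1/5747 = -6/821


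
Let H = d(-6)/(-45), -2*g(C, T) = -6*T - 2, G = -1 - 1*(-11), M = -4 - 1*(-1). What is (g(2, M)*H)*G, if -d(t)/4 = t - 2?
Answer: 512/9 ≈ 56.889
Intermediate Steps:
M = -3 (M = -4 + 1 = -3)
d(t) = 8 - 4*t (d(t) = -4*(t - 2) = -4*(-2 + t) = 8 - 4*t)
G = 10 (G = -1 + 11 = 10)
g(C, T) = 1 + 3*T (g(C, T) = -(-6*T - 2)/2 = -(-2 - 6*T)/2 = 1 + 3*T)
H = -32/45 (H = (8 - 4*(-6))/(-45) = (8 + 24)*(-1/45) = 32*(-1/45) = -32/45 ≈ -0.71111)
(g(2, M)*H)*G = ((1 + 3*(-3))*(-32/45))*10 = ((1 - 9)*(-32/45))*10 = -8*(-32/45)*10 = (256/45)*10 = 512/9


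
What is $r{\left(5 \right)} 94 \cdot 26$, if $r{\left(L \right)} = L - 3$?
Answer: $4888$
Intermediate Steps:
$r{\left(L \right)} = -3 + L$ ($r{\left(L \right)} = L - 3 = -3 + L$)
$r{\left(5 \right)} 94 \cdot 26 = \left(-3 + 5\right) 94 \cdot 26 = 2 \cdot 94 \cdot 26 = 188 \cdot 26 = 4888$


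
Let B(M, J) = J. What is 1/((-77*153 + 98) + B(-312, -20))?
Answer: -1/11703 ≈ -8.5448e-5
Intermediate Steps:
1/((-77*153 + 98) + B(-312, -20)) = 1/((-77*153 + 98) - 20) = 1/((-11781 + 98) - 20) = 1/(-11683 - 20) = 1/(-11703) = -1/11703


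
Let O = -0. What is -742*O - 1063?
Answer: -1063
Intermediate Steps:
O = 0 (O = -41*0 = 0)
-742*O - 1063 = -742*0 - 1063 = 0 - 1063 = -1063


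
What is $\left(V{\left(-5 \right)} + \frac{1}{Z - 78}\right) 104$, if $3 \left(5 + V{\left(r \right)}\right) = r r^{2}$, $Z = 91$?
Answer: $- \frac{14536}{3} \approx -4845.3$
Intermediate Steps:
$V{\left(r \right)} = -5 + \frac{r^{3}}{3}$ ($V{\left(r \right)} = -5 + \frac{r r^{2}}{3} = -5 + \frac{r^{3}}{3}$)
$\left(V{\left(-5 \right)} + \frac{1}{Z - 78}\right) 104 = \left(\left(-5 + \frac{\left(-5\right)^{3}}{3}\right) + \frac{1}{91 - 78}\right) 104 = \left(\left(-5 + \frac{1}{3} \left(-125\right)\right) + \frac{1}{13}\right) 104 = \left(\left(-5 - \frac{125}{3}\right) + \frac{1}{13}\right) 104 = \left(- \frac{140}{3} + \frac{1}{13}\right) 104 = \left(- \frac{1817}{39}\right) 104 = - \frac{14536}{3}$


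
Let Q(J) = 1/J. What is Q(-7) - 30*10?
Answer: -2101/7 ≈ -300.14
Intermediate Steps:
Q(-7) - 30*10 = 1/(-7) - 30*10 = -1/7 - 300 = -2101/7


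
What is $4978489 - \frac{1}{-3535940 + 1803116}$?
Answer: $\frac{8626845222937}{1732824} \approx 4.9785 \cdot 10^{6}$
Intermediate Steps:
$4978489 - \frac{1}{-3535940 + 1803116} = 4978489 - \frac{1}{-1732824} = 4978489 - - \frac{1}{1732824} = 4978489 + \frac{1}{1732824} = \frac{8626845222937}{1732824}$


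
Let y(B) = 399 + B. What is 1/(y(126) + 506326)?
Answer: 1/506851 ≈ 1.9730e-6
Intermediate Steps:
1/(y(126) + 506326) = 1/((399 + 126) + 506326) = 1/(525 + 506326) = 1/506851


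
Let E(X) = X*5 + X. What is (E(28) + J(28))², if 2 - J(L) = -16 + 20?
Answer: 27556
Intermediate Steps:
E(X) = 6*X (E(X) = 5*X + X = 6*X)
J(L) = -2 (J(L) = 2 - (-16 + 20) = 2 - 1*4 = 2 - 4 = -2)
(E(28) + J(28))² = (6*28 - 2)² = (168 - 2)² = 166² = 27556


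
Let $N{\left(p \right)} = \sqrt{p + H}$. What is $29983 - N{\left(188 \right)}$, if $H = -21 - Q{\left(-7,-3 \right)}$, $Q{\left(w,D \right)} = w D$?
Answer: $29983 - \sqrt{146} \approx 29971.0$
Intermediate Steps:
$Q{\left(w,D \right)} = D w$
$H = -42$ ($H = -21 - \left(-3\right) \left(-7\right) = -21 - 21 = -42$)
$N{\left(p \right)} = \sqrt{-42 + p}$ ($N{\left(p \right)} = \sqrt{p - 42} = \sqrt{-42 + p}$)
$29983 - N{\left(188 \right)} = 29983 - \sqrt{-42 + 188} = 29983 - \sqrt{146}$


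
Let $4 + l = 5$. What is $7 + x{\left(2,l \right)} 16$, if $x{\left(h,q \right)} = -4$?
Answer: $-57$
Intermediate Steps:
$l = 1$ ($l = -4 + 5 = 1$)
$7 + x{\left(2,l \right)} 16 = 7 - 64 = -57$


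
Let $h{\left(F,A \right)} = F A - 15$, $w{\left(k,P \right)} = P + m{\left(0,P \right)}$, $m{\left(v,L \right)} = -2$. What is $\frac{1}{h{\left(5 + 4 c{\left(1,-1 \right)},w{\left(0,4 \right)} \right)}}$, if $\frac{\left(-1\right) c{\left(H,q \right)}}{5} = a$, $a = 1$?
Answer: $- \frac{1}{45} \approx -0.022222$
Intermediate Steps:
$c{\left(H,q \right)} = -5$ ($c{\left(H,q \right)} = \left(-5\right) 1 = -5$)
$w{\left(k,P \right)} = -2 + P$ ($w{\left(k,P \right)} = P - 2 = -2 + P$)
$h{\left(F,A \right)} = -15 + A F$ ($h{\left(F,A \right)} = A F - 15 = -15 + A F$)
$\frac{1}{h{\left(5 + 4 c{\left(1,-1 \right)},w{\left(0,4 \right)} \right)}} = \frac{1}{-15 + \left(-2 + 4\right) \left(5 + 4 \left(-5\right)\right)} = \frac{1}{-15 + 2 \left(5 - 20\right)} = \frac{1}{-15 + 2 \left(-15\right)} = \frac{1}{-15 - 30} = \frac{1}{-45} = - \frac{1}{45}$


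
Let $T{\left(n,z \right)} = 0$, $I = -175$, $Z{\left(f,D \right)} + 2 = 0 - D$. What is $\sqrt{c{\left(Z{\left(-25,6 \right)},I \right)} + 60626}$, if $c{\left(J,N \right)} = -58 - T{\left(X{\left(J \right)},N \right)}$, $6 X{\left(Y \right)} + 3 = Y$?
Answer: $2 \sqrt{15142} \approx 246.11$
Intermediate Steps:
$Z{\left(f,D \right)} = -2 - D$ ($Z{\left(f,D \right)} = -2 + \left(0 - D\right) = -2 - D$)
$X{\left(Y \right)} = - \frac{1}{2} + \frac{Y}{6}$
$c{\left(J,N \right)} = -58$ ($c{\left(J,N \right)} = -58 - 0 = -58 + 0 = -58$)
$\sqrt{c{\left(Z{\left(-25,6 \right)},I \right)} + 60626} = \sqrt{-58 + 60626} = \sqrt{60568} = 2 \sqrt{15142}$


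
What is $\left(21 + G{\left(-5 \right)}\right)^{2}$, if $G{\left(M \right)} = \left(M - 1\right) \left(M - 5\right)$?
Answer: $6561$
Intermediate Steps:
$G{\left(M \right)} = \left(-1 + M\right) \left(-5 + M\right)$
$\left(21 + G{\left(-5 \right)}\right)^{2} = \left(21 + \left(5 + \left(-5\right)^{2} - -30\right)\right)^{2} = \left(21 + \left(5 + 25 + 30\right)\right)^{2} = \left(21 + 60\right)^{2} = 81^{2} = 6561$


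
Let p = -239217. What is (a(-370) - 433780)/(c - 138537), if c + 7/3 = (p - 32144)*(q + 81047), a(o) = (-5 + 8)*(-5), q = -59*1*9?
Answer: 1301385/65547122446 ≈ 1.9854e-5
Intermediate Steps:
q = -531 (q = -59*9 = -531)
a(o) = -15 (a(o) = 3*(-5) = -15)
c = -65546706835/3 (c = -7/3 + (-239217 - 32144)*(-531 + 81047) = -7/3 - 271361*80516 = -7/3 - 21848902276 = -65546706835/3 ≈ -2.1849e+10)
(a(-370) - 433780)/(c - 138537) = (-15 - 433780)/(-65546706835/3 - 138537) = -433795/(-65547122446/3) = -433795*(-3/65547122446) = 1301385/65547122446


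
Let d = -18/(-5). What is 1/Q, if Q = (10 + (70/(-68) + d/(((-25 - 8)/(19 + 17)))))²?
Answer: 3496900/88943761 ≈ 0.039316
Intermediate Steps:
d = 18/5 (d = -18*(-⅕) = 18/5 ≈ 3.6000)
Q = 88943761/3496900 (Q = (10 + (70/(-68) + 18/(5*(((-25 - 8)/(19 + 17))))))² = (10 + (70*(-1/68) + 18/(5*((-33/36)))))² = (10 + (-35/34 + 18/(5*((-33*1/36)))))² = (10 + (-35/34 + 18/(5*(-11/12))))² = (10 + (-35/34 + (18/5)*(-12/11)))² = (10 + (-35/34 - 216/55))² = (10 - 9269/1870)² = (9431/1870)² = 88943761/3496900 ≈ 25.435)
1/Q = 1/(88943761/3496900) = 3496900/88943761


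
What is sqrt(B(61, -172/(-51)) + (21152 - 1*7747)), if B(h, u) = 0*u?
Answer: sqrt(13405) ≈ 115.78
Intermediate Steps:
B(h, u) = 0
sqrt(B(61, -172/(-51)) + (21152 - 1*7747)) = sqrt(0 + (21152 - 1*7747)) = sqrt(0 + (21152 - 7747)) = sqrt(0 + 13405) = sqrt(13405)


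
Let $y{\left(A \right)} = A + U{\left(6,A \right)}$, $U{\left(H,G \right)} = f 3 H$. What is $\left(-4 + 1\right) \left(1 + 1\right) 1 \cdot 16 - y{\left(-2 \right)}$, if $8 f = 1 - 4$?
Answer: $- \frac{349}{4} \approx -87.25$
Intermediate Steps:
$f = - \frac{3}{8}$ ($f = \frac{1 - 4}{8} = \frac{1}{8} \left(-3\right) = - \frac{3}{8} \approx -0.375$)
$U{\left(H,G \right)} = - \frac{9 H}{8}$ ($U{\left(H,G \right)} = \left(- \frac{3}{8}\right) 3 H = - \frac{9 H}{8}$)
$y{\left(A \right)} = - \frac{27}{4} + A$ ($y{\left(A \right)} = A - \frac{27}{4} = - \frac{27}{4} + A$)
$\left(-4 + 1\right) \left(1 + 1\right) 1 \cdot 16 - y{\left(-2 \right)} = \left(-4 + 1\right) \left(1 + 1\right) 1 \cdot 16 - \left(- \frac{27}{4} - 2\right) = \left(-3\right) 2 \cdot 1 \cdot 16 - - \frac{35}{4} = \left(-6\right) 1 \cdot 16 + \frac{35}{4} = \left(-6\right) 16 + \frac{35}{4} = -96 + \frac{35}{4} = - \frac{349}{4}$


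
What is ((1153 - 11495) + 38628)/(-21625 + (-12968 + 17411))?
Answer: -14143/8591 ≈ -1.6463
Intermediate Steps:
((1153 - 11495) + 38628)/(-21625 + (-12968 + 17411)) = (-10342 + 38628)/(-21625 + 4443) = 28286/(-17182) = 28286*(-1/17182) = -14143/8591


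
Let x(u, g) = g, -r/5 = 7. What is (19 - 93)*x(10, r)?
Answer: 2590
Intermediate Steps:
r = -35 (r = -5*7 = -35)
(19 - 93)*x(10, r) = (19 - 93)*(-35) = -74*(-35) = 2590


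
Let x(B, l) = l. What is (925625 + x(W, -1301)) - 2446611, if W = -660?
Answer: -1522287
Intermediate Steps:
(925625 + x(W, -1301)) - 2446611 = (925625 - 1301) - 2446611 = 924324 - 2446611 = -1522287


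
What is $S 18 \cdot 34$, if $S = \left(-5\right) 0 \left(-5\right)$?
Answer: $0$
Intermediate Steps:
$S = 0$ ($S = 0 \left(-5\right) = 0$)
$S 18 \cdot 34 = 0 \cdot 18 \cdot 34 = 0 \cdot 34 = 0$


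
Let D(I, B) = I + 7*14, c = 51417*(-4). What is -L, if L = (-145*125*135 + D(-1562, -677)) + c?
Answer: 2654007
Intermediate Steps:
c = -205668
D(I, B) = 98 + I (D(I, B) = I + 98 = 98 + I)
L = -2654007 (L = (-145*125*135 + (98 - 1562)) - 205668 = (-18125*135 - 1464) - 205668 = (-2446875 - 1464) - 205668 = -2448339 - 205668 = -2654007)
-L = -1*(-2654007) = 2654007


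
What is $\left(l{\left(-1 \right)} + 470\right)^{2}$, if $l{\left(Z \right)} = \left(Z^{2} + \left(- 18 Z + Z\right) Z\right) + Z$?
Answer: $205209$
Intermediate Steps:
$l{\left(Z \right)} = Z - 16 Z^{2}$ ($l{\left(Z \right)} = \left(Z^{2} + - 17 Z Z\right) + Z = \left(Z^{2} - 17 Z^{2}\right) + Z = - 16 Z^{2} + Z = Z - 16 Z^{2}$)
$\left(l{\left(-1 \right)} + 470\right)^{2} = \left(- (1 - -16) + 470\right)^{2} = \left(- (1 + 16) + 470\right)^{2} = \left(\left(-1\right) 17 + 470\right)^{2} = \left(-17 + 470\right)^{2} = 453^{2} = 205209$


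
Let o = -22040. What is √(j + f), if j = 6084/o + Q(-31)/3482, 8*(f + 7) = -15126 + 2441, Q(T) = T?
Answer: I*√586343284382235290/19185820 ≈ 39.911*I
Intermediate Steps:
f = -12741/8 (f = -7 + (-15126 + 2441)/8 = -7 + (⅛)*(-12685) = -7 - 12685/8 = -12741/8 ≈ -1592.6)
j = -1366733/4796455 (j = 6084/(-22040) - 31/3482 = 6084*(-1/22040) - 31*1/3482 = -1521/5510 - 31/3482 = -1366733/4796455 ≈ -0.28495)
√(j + f) = √(-1366733/4796455 - 12741/8) = √(-61122567019/38371640) = I*√586343284382235290/19185820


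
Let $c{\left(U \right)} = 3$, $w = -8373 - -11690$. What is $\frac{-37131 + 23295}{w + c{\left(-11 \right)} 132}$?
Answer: $- \frac{13836}{3713} \approx -3.7264$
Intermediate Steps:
$w = 3317$ ($w = -8373 + 11690 = 3317$)
$\frac{-37131 + 23295}{w + c{\left(-11 \right)} 132} = \frac{-37131 + 23295}{3317 + 3 \cdot 132} = - \frac{13836}{3317 + 396} = - \frac{13836}{3713}$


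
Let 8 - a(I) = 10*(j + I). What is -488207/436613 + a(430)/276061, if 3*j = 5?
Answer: -409968397519/361595464179 ≈ -1.1338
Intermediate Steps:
j = 5/3 (j = (⅓)*5 = 5/3 ≈ 1.6667)
a(I) = -26/3 - 10*I (a(I) = 8 - 10*(5/3 + I) = 8 - (50/3 + 10*I) = 8 + (-50/3 - 10*I) = -26/3 - 10*I)
-488207/436613 + a(430)/276061 = -488207/436613 + (-26/3 - 10*430)/276061 = -488207*1/436613 + (-26/3 - 4300)*(1/276061) = -488207/436613 - 12926/3*1/276061 = -488207/436613 - 12926/828183 = -409968397519/361595464179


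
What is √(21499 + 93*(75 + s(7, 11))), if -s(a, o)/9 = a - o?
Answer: √31822 ≈ 178.39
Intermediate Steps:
s(a, o) = -9*a + 9*o (s(a, o) = -9*(a - o) = -9*a + 9*o)
√(21499 + 93*(75 + s(7, 11))) = √(21499 + 93*(75 + (-9*7 + 9*11))) = √(21499 + 93*(75 + (-63 + 99))) = √(21499 + 93*(75 + 36)) = √(21499 + 93*111) = √(21499 + 10323) = √31822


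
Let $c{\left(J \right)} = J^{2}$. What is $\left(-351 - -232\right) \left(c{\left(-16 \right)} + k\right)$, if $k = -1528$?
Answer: $151368$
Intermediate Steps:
$\left(-351 - -232\right) \left(c{\left(-16 \right)} + k\right) = \left(-351 - -232\right) \left(\left(-16\right)^{2} - 1528\right) = \left(-351 + 232\right) \left(256 - 1528\right) = \left(-119\right) \left(-1272\right) = 151368$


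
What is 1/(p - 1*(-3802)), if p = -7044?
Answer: -1/3242 ≈ -0.00030845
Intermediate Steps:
1/(p - 1*(-3802)) = 1/(-7044 - 1*(-3802)) = 1/(-7044 + 3802) = 1/(-3242) = -1/3242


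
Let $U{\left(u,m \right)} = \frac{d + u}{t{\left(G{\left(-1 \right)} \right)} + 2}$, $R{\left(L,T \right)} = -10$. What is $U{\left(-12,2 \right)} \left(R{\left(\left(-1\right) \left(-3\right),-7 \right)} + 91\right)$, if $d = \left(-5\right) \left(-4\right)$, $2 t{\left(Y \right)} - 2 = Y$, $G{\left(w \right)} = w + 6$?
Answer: $\frac{1296}{11} \approx 117.82$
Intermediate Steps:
$G{\left(w \right)} = 6 + w$
$t{\left(Y \right)} = 1 + \frac{Y}{2}$
$d = 20$
$U{\left(u,m \right)} = \frac{40}{11} + \frac{2 u}{11}$ ($U{\left(u,m \right)} = \frac{20 + u}{\left(1 + \frac{6 - 1}{2}\right) + 2} = \frac{20 + u}{\left(1 + \frac{1}{2} \cdot 5\right) + 2} = \frac{20 + u}{\left(1 + \frac{5}{2}\right) + 2} = \frac{20 + u}{\frac{7}{2} + 2} = \frac{20 + u}{\frac{11}{2}} = \left(20 + u\right) \frac{2}{11} = \frac{40}{11} + \frac{2 u}{11}$)
$U{\left(-12,2 \right)} \left(R{\left(\left(-1\right) \left(-3\right),-7 \right)} + 91\right) = \left(\frac{40}{11} + \frac{2}{11} \left(-12\right)\right) \left(-10 + 91\right) = \left(\frac{40}{11} - \frac{24}{11}\right) 81 = \frac{16}{11} \cdot 81 = \frac{1296}{11}$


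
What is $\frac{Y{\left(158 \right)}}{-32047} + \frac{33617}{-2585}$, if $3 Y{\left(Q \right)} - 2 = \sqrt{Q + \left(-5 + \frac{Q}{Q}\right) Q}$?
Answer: $- \frac{3231977167}{248524485} - \frac{i \sqrt{474}}{96141} \approx -13.005 - 0.00022645 i$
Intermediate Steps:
$Y{\left(Q \right)} = \frac{2}{3} + \frac{\sqrt{3} \sqrt{- Q}}{3}$ ($Y{\left(Q \right)} = \frac{2}{3} + \frac{\sqrt{Q + \left(-5 + \frac{Q}{Q}\right) Q}}{3} = \frac{2}{3} + \frac{\sqrt{Q + \left(-5 + 1\right) Q}}{3} = \frac{2}{3} + \frac{\sqrt{Q - 4 Q}}{3} = \frac{2}{3} + \frac{\sqrt{- 3 Q}}{3} = \frac{2}{3} + \frac{\sqrt{3} \sqrt{- Q}}{3}$)
$\frac{Y{\left(158 \right)}}{-32047} + \frac{33617}{-2585} = \frac{\frac{2}{3} + \frac{\sqrt{3} \sqrt{\left(-1\right) 158}}{3}}{-32047} + \frac{33617}{-2585} = \left(\frac{2}{3} + \frac{\sqrt{3} \sqrt{-158}}{3}\right) \left(- \frac{1}{32047}\right) + 33617 \left(- \frac{1}{2585}\right) = \left(\frac{2}{3} + \frac{\sqrt{3} i \sqrt{158}}{3}\right) \left(- \frac{1}{32047}\right) - \frac{33617}{2585} = \left(\frac{2}{3} + \frac{i \sqrt{474}}{3}\right) \left(- \frac{1}{32047}\right) - \frac{33617}{2585} = \left(- \frac{2}{96141} - \frac{i \sqrt{474}}{96141}\right) - \frac{33617}{2585} = - \frac{3231977167}{248524485} - \frac{i \sqrt{474}}{96141}$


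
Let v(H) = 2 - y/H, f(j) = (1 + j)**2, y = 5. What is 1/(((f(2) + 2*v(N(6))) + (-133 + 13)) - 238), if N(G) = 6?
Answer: -3/1040 ≈ -0.0028846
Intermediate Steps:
v(H) = 2 - 5/H
1/(((f(2) + 2*v(N(6))) + (-133 + 13)) - 238) = 1/((((1 + 2)**2 + 2*(2 - 5/6)) + (-133 + 13)) - 238) = 1/(((3**2 + 2*(2 - 5*1/6)) - 120) - 238) = 1/(((9 + 2*(2 - 5/6)) - 120) - 238) = 1/(((9 + 2*(7/6)) - 120) - 238) = 1/(((9 + 7/3) - 120) - 238) = 1/((34/3 - 120) - 238) = 1/(-326/3 - 238) = 1/(-1040/3) = -3/1040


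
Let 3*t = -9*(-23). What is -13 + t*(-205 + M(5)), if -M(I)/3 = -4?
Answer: -13330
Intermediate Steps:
t = 69 (t = (-9*(-23))/3 = (⅓)*207 = 69)
M(I) = 12 (M(I) = -3*(-4) = 12)
-13 + t*(-205 + M(5)) = -13 + 69*(-205 + 12) = -13 + 69*(-193) = -13 - 13317 = -13330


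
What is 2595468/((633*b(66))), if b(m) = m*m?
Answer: 216289/229779 ≈ 0.94129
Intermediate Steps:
b(m) = m²
2595468/((633*b(66))) = 2595468/((633*66²)) = 2595468/((633*4356)) = 2595468/2757348 = 2595468*(1/2757348) = 216289/229779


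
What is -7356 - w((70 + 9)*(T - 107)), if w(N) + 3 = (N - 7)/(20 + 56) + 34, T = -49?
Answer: -28899/4 ≈ -7224.8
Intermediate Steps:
w(N) = 2349/76 + N/76 (w(N) = -3 + ((N - 7)/(20 + 56) + 34) = -3 + ((-7 + N)/76 + 34) = -3 + ((-7 + N)*(1/76) + 34) = -3 + ((-7/76 + N/76) + 34) = -3 + (2577/76 + N/76) = 2349/76 + N/76)
-7356 - w((70 + 9)*(T - 107)) = -7356 - (2349/76 + ((70 + 9)*(-49 - 107))/76) = -7356 - (2349/76 + (79*(-156))/76) = -7356 - (2349/76 + (1/76)*(-12324)) = -7356 - (2349/76 - 3081/19) = -7356 - 1*(-525/4) = -7356 + 525/4 = -28899/4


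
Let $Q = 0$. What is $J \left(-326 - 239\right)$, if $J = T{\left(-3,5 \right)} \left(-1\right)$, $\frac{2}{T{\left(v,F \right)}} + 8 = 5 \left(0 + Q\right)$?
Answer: $- \frac{565}{4} \approx -141.25$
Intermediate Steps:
$T{\left(v,F \right)} = - \frac{1}{4}$ ($T{\left(v,F \right)} = \frac{2}{-8 + 5 \left(0 + 0\right)} = \frac{2}{-8 + 5 \cdot 0} = \frac{2}{-8 + 0} = \frac{2}{-8} = 2 \left(- \frac{1}{8}\right) = - \frac{1}{4}$)
$J = \frac{1}{4}$ ($J = \left(- \frac{1}{4}\right) \left(-1\right) = \frac{1}{4} \approx 0.25$)
$J \left(-326 - 239\right) = \frac{-326 - 239}{4} = \frac{1}{4} \left(-565\right) = - \frac{565}{4}$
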